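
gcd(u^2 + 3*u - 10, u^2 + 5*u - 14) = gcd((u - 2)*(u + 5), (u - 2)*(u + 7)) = u - 2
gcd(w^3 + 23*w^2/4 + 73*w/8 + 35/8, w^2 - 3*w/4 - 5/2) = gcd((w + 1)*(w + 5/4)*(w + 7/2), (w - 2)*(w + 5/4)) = w + 5/4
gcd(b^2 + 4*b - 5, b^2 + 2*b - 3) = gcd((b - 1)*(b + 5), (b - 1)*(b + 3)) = b - 1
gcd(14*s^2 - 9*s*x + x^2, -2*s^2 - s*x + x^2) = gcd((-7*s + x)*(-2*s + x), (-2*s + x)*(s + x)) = -2*s + x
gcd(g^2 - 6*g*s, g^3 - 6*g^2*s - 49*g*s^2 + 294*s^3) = -g + 6*s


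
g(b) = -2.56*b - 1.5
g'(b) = -2.56000000000000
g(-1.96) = 3.52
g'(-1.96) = -2.56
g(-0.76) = 0.45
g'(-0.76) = -2.56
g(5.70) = -16.09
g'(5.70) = -2.56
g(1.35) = -4.96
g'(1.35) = -2.56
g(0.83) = -3.62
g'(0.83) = -2.56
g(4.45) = -12.89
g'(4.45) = -2.56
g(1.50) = -5.34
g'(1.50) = -2.56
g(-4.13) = 9.07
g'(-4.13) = -2.56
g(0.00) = -1.50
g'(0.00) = -2.56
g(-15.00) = 36.90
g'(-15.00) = -2.56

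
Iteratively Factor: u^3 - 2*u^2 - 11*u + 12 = (u + 3)*(u^2 - 5*u + 4) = (u - 1)*(u + 3)*(u - 4)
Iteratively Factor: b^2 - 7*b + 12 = (b - 3)*(b - 4)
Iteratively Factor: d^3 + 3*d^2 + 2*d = (d + 1)*(d^2 + 2*d) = (d + 1)*(d + 2)*(d)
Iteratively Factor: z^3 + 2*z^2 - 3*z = (z)*(z^2 + 2*z - 3) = z*(z - 1)*(z + 3)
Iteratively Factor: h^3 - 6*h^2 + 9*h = (h - 3)*(h^2 - 3*h) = (h - 3)^2*(h)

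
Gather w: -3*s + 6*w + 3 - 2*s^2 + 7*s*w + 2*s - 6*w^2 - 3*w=-2*s^2 - s - 6*w^2 + w*(7*s + 3) + 3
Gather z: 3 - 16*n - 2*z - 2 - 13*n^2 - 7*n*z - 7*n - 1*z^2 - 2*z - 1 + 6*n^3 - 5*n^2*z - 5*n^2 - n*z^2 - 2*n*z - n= 6*n^3 - 18*n^2 - 24*n + z^2*(-n - 1) + z*(-5*n^2 - 9*n - 4)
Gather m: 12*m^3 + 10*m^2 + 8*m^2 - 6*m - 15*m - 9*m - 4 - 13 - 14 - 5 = 12*m^3 + 18*m^2 - 30*m - 36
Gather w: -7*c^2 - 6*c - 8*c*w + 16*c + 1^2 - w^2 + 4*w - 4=-7*c^2 + 10*c - w^2 + w*(4 - 8*c) - 3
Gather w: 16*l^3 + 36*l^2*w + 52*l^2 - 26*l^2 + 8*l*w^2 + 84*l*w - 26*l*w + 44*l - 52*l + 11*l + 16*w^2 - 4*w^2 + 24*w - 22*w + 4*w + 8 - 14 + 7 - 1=16*l^3 + 26*l^2 + 3*l + w^2*(8*l + 12) + w*(36*l^2 + 58*l + 6)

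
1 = 1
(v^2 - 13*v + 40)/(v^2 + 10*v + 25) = (v^2 - 13*v + 40)/(v^2 + 10*v + 25)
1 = 1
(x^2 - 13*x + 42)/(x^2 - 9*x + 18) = (x - 7)/(x - 3)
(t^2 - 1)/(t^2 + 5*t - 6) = (t + 1)/(t + 6)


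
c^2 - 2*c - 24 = (c - 6)*(c + 4)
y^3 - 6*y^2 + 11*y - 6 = (y - 3)*(y - 2)*(y - 1)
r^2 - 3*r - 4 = (r - 4)*(r + 1)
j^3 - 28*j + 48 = (j - 4)*(j - 2)*(j + 6)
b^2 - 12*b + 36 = (b - 6)^2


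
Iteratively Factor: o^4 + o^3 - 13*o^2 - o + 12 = (o + 4)*(o^3 - 3*o^2 - o + 3) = (o - 1)*(o + 4)*(o^2 - 2*o - 3) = (o - 1)*(o + 1)*(o + 4)*(o - 3)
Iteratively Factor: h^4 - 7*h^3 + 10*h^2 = (h)*(h^3 - 7*h^2 + 10*h) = h^2*(h^2 - 7*h + 10) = h^2*(h - 2)*(h - 5)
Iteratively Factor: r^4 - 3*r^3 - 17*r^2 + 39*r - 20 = (r - 1)*(r^3 - 2*r^2 - 19*r + 20) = (r - 1)^2*(r^2 - r - 20) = (r - 1)^2*(r + 4)*(r - 5)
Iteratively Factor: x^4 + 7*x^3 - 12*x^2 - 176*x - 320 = (x + 4)*(x^3 + 3*x^2 - 24*x - 80) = (x - 5)*(x + 4)*(x^2 + 8*x + 16) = (x - 5)*(x + 4)^2*(x + 4)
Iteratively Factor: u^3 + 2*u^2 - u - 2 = (u + 2)*(u^2 - 1) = (u + 1)*(u + 2)*(u - 1)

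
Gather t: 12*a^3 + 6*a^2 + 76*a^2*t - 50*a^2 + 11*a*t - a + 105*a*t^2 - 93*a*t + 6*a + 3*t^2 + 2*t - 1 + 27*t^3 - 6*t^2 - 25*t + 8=12*a^3 - 44*a^2 + 5*a + 27*t^3 + t^2*(105*a - 3) + t*(76*a^2 - 82*a - 23) + 7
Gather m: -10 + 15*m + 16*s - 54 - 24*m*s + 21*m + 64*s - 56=m*(36 - 24*s) + 80*s - 120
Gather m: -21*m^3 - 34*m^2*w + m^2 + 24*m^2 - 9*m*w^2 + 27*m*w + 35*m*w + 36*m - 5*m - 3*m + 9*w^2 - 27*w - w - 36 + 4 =-21*m^3 + m^2*(25 - 34*w) + m*(-9*w^2 + 62*w + 28) + 9*w^2 - 28*w - 32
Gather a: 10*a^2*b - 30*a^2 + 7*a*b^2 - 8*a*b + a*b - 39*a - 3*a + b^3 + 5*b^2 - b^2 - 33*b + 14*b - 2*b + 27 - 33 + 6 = a^2*(10*b - 30) + a*(7*b^2 - 7*b - 42) + b^3 + 4*b^2 - 21*b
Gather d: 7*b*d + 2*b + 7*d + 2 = 2*b + d*(7*b + 7) + 2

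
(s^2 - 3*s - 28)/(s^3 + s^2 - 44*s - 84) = (s + 4)/(s^2 + 8*s + 12)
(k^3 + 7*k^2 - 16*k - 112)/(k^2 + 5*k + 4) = (k^2 + 3*k - 28)/(k + 1)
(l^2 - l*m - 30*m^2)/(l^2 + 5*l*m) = (l - 6*m)/l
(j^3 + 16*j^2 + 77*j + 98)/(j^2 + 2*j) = j + 14 + 49/j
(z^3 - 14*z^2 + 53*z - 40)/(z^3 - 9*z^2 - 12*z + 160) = (z - 1)/(z + 4)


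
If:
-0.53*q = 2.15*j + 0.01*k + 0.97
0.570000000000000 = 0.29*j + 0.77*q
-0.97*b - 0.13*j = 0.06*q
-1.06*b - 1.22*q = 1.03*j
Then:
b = 0.16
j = -1.89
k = 231.58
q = 1.45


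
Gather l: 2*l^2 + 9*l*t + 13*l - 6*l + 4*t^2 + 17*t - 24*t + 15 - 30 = 2*l^2 + l*(9*t + 7) + 4*t^2 - 7*t - 15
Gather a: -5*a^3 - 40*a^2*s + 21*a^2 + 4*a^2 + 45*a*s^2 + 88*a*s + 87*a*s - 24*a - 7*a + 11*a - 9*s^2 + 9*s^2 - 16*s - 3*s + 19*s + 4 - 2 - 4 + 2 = -5*a^3 + a^2*(25 - 40*s) + a*(45*s^2 + 175*s - 20)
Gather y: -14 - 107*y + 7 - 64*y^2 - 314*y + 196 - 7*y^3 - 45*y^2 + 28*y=-7*y^3 - 109*y^2 - 393*y + 189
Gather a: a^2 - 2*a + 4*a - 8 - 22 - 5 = a^2 + 2*a - 35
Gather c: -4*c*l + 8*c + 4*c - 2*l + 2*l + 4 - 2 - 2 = c*(12 - 4*l)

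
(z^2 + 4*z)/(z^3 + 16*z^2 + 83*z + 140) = z/(z^2 + 12*z + 35)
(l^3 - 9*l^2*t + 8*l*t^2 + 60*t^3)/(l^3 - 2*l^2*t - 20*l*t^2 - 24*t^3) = (l - 5*t)/(l + 2*t)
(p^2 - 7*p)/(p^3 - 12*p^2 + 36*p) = (p - 7)/(p^2 - 12*p + 36)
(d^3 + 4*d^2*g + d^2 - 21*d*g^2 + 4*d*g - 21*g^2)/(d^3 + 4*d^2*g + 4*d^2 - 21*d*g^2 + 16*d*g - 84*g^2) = (d + 1)/(d + 4)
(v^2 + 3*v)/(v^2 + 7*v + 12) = v/(v + 4)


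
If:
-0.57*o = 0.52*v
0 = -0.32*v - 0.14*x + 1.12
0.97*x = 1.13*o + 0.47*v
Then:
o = -4.27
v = 4.69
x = -2.71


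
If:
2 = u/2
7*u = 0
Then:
No Solution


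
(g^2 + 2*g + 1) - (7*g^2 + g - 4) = -6*g^2 + g + 5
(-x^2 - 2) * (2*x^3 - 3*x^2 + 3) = -2*x^5 + 3*x^4 - 4*x^3 + 3*x^2 - 6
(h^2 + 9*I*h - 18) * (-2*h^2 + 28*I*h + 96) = -2*h^4 + 10*I*h^3 - 120*h^2 + 360*I*h - 1728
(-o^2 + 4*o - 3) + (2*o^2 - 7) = o^2 + 4*o - 10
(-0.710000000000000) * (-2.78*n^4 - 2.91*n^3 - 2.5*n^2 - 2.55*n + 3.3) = 1.9738*n^4 + 2.0661*n^3 + 1.775*n^2 + 1.8105*n - 2.343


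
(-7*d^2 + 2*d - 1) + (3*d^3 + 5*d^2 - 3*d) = 3*d^3 - 2*d^2 - d - 1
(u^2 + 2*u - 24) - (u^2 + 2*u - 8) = -16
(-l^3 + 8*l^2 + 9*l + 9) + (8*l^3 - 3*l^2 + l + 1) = 7*l^3 + 5*l^2 + 10*l + 10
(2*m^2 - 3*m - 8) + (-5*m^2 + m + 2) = -3*m^2 - 2*m - 6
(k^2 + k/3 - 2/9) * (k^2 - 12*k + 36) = k^4 - 35*k^3/3 + 286*k^2/9 + 44*k/3 - 8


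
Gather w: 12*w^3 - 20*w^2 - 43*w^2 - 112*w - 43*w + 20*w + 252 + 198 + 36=12*w^3 - 63*w^2 - 135*w + 486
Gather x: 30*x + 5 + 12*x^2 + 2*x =12*x^2 + 32*x + 5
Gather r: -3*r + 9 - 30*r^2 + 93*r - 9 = -30*r^2 + 90*r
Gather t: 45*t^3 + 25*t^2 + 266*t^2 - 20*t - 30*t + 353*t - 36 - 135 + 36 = 45*t^3 + 291*t^2 + 303*t - 135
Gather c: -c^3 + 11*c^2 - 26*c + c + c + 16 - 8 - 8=-c^3 + 11*c^2 - 24*c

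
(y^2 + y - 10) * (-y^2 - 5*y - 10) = -y^4 - 6*y^3 - 5*y^2 + 40*y + 100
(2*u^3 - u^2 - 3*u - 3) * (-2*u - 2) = -4*u^4 - 2*u^3 + 8*u^2 + 12*u + 6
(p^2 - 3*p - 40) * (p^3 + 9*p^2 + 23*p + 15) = p^5 + 6*p^4 - 44*p^3 - 414*p^2 - 965*p - 600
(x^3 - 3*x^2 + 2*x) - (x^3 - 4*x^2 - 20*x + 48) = x^2 + 22*x - 48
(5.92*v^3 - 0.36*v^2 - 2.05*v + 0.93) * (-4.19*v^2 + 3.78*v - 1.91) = -24.8048*v^5 + 23.886*v^4 - 4.0785*v^3 - 10.9581*v^2 + 7.4309*v - 1.7763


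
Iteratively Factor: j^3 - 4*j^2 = (j)*(j^2 - 4*j) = j^2*(j - 4)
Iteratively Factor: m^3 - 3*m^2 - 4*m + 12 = (m - 2)*(m^2 - m - 6) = (m - 2)*(m + 2)*(m - 3)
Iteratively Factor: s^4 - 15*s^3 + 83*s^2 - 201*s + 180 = (s - 4)*(s^3 - 11*s^2 + 39*s - 45) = (s - 4)*(s - 3)*(s^2 - 8*s + 15) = (s - 4)*(s - 3)^2*(s - 5)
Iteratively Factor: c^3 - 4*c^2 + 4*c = (c - 2)*(c^2 - 2*c) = (c - 2)^2*(c)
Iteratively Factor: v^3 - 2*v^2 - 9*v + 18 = (v + 3)*(v^2 - 5*v + 6) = (v - 3)*(v + 3)*(v - 2)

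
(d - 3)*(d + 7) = d^2 + 4*d - 21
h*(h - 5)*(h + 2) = h^3 - 3*h^2 - 10*h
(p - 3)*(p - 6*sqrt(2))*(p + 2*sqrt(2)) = p^3 - 4*sqrt(2)*p^2 - 3*p^2 - 24*p + 12*sqrt(2)*p + 72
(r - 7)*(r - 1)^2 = r^3 - 9*r^2 + 15*r - 7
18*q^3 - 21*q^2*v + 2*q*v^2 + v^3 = (-3*q + v)*(-q + v)*(6*q + v)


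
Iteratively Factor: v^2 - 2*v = (v)*(v - 2)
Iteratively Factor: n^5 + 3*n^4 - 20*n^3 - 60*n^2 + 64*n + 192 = (n + 3)*(n^4 - 20*n^2 + 64) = (n + 3)*(n + 4)*(n^3 - 4*n^2 - 4*n + 16) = (n + 2)*(n + 3)*(n + 4)*(n^2 - 6*n + 8) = (n - 4)*(n + 2)*(n + 3)*(n + 4)*(n - 2)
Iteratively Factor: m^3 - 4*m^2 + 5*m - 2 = (m - 1)*(m^2 - 3*m + 2) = (m - 2)*(m - 1)*(m - 1)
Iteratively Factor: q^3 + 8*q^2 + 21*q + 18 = (q + 3)*(q^2 + 5*q + 6) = (q + 3)^2*(q + 2)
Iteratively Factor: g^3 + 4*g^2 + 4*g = (g)*(g^2 + 4*g + 4) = g*(g + 2)*(g + 2)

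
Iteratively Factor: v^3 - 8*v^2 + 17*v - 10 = (v - 5)*(v^2 - 3*v + 2) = (v - 5)*(v - 2)*(v - 1)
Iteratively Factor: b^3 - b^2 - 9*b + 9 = (b - 3)*(b^2 + 2*b - 3) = (b - 3)*(b - 1)*(b + 3)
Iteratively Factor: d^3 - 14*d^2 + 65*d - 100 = (d - 5)*(d^2 - 9*d + 20) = (d - 5)*(d - 4)*(d - 5)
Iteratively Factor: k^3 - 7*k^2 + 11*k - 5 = (k - 1)*(k^2 - 6*k + 5) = (k - 5)*(k - 1)*(k - 1)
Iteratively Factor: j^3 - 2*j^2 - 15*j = (j)*(j^2 - 2*j - 15) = j*(j + 3)*(j - 5)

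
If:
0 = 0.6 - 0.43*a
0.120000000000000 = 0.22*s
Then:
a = 1.40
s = 0.55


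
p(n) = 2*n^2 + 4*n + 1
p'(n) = 4*n + 4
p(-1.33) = -0.78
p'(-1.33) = -1.32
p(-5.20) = 34.28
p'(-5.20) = -16.80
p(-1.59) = -0.30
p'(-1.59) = -2.36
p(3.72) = 43.56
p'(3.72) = 18.88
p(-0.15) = 0.44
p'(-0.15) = 3.40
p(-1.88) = 0.55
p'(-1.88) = -3.52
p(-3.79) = 14.57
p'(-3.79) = -11.16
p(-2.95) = 6.60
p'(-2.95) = -7.80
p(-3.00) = 7.00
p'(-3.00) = -8.00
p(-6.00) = 49.00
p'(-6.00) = -20.00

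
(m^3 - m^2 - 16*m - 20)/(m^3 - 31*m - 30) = (-m^3 + m^2 + 16*m + 20)/(-m^3 + 31*m + 30)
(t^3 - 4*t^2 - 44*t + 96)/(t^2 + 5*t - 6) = (t^2 - 10*t + 16)/(t - 1)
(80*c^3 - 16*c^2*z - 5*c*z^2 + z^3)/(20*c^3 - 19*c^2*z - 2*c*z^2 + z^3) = (-4*c + z)/(-c + z)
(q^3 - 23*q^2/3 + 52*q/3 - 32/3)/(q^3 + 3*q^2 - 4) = (3*q^2 - 20*q + 32)/(3*(q^2 + 4*q + 4))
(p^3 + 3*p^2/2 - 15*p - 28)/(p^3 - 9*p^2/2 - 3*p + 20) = (2*p + 7)/(2*p - 5)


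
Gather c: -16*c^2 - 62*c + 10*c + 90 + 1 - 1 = -16*c^2 - 52*c + 90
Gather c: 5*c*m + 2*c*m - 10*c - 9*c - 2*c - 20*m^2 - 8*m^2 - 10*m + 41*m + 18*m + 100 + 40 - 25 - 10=c*(7*m - 21) - 28*m^2 + 49*m + 105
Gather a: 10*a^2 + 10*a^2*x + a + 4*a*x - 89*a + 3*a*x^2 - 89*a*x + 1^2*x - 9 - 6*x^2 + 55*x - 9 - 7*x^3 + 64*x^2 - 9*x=a^2*(10*x + 10) + a*(3*x^2 - 85*x - 88) - 7*x^3 + 58*x^2 + 47*x - 18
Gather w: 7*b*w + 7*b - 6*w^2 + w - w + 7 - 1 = 7*b*w + 7*b - 6*w^2 + 6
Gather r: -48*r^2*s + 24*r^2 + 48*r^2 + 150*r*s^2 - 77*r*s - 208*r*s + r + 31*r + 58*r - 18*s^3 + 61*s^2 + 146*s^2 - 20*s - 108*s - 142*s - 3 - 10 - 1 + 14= r^2*(72 - 48*s) + r*(150*s^2 - 285*s + 90) - 18*s^3 + 207*s^2 - 270*s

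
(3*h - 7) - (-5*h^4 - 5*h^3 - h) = 5*h^4 + 5*h^3 + 4*h - 7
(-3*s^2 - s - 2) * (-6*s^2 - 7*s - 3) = 18*s^4 + 27*s^3 + 28*s^2 + 17*s + 6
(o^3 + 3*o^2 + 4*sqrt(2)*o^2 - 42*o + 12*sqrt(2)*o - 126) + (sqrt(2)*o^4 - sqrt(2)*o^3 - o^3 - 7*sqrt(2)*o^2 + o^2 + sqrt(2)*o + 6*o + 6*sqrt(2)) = sqrt(2)*o^4 - sqrt(2)*o^3 - 3*sqrt(2)*o^2 + 4*o^2 - 36*o + 13*sqrt(2)*o - 126 + 6*sqrt(2)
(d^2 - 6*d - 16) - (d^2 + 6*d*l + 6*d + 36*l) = -6*d*l - 12*d - 36*l - 16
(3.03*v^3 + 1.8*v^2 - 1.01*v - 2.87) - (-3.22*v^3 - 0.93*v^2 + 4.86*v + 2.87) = 6.25*v^3 + 2.73*v^2 - 5.87*v - 5.74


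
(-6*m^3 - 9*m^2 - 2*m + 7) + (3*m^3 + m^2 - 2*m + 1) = -3*m^3 - 8*m^2 - 4*m + 8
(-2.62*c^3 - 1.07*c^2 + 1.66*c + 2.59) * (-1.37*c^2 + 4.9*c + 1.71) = 3.5894*c^5 - 11.3721*c^4 - 11.9974*c^3 + 2.756*c^2 + 15.5296*c + 4.4289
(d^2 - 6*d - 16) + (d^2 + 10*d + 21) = 2*d^2 + 4*d + 5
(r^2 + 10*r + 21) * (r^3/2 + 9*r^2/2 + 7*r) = r^5/2 + 19*r^4/2 + 125*r^3/2 + 329*r^2/2 + 147*r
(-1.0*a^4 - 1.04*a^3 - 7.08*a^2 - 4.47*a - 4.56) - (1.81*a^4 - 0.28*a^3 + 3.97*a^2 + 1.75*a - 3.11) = -2.81*a^4 - 0.76*a^3 - 11.05*a^2 - 6.22*a - 1.45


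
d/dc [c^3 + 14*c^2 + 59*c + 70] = 3*c^2 + 28*c + 59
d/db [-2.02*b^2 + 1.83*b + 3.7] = 1.83 - 4.04*b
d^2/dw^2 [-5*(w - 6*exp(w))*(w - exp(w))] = 35*w*exp(w) - 120*exp(2*w) + 70*exp(w) - 10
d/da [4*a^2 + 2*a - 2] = 8*a + 2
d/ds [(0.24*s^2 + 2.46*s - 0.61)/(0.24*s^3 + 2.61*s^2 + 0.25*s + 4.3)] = (-0.0576*s^4 - 1.1808*s^3 - 5.9214*s^2 + 5.2482*s + 10.7305)/(0.0576*s^6 + 1.2528*s^5 + 6.9321*s^4 + 3.369*s^3 + 22.5085*s^2 + 2.15*s + 18.49)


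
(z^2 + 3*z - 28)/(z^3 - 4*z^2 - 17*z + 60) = (z^2 + 3*z - 28)/(z^3 - 4*z^2 - 17*z + 60)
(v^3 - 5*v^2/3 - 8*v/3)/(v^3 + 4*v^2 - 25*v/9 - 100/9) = 3*v*(3*v^2 - 5*v - 8)/(9*v^3 + 36*v^2 - 25*v - 100)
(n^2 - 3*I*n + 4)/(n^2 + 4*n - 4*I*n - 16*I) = (n + I)/(n + 4)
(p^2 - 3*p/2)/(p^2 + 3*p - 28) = p*(2*p - 3)/(2*(p^2 + 3*p - 28))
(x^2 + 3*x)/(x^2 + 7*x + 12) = x/(x + 4)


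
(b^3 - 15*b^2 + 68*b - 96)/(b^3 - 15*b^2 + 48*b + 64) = (b^2 - 7*b + 12)/(b^2 - 7*b - 8)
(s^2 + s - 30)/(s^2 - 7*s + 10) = (s + 6)/(s - 2)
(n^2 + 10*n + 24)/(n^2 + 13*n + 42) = (n + 4)/(n + 7)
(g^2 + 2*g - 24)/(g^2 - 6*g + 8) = (g + 6)/(g - 2)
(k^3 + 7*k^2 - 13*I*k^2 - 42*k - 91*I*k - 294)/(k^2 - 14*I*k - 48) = (k^2 + 7*k*(1 - I) - 49*I)/(k - 8*I)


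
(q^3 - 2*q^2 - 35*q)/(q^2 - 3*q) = (q^2 - 2*q - 35)/(q - 3)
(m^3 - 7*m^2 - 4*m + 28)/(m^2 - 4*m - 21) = (m^2 - 4)/(m + 3)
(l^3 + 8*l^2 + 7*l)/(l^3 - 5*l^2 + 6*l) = (l^2 + 8*l + 7)/(l^2 - 5*l + 6)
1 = 1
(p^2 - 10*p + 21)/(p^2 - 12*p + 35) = (p - 3)/(p - 5)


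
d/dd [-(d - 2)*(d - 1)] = 3 - 2*d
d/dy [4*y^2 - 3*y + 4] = 8*y - 3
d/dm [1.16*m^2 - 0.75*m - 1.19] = 2.32*m - 0.75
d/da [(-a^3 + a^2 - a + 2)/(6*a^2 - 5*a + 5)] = (-6*a^4 + 10*a^3 - 14*a^2 - 14*a + 5)/(36*a^4 - 60*a^3 + 85*a^2 - 50*a + 25)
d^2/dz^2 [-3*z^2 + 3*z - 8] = -6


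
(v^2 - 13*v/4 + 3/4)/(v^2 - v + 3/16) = 4*(v - 3)/(4*v - 3)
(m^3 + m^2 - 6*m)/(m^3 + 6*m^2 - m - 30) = m/(m + 5)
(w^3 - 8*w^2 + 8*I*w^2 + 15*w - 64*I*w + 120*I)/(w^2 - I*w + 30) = (w^3 + 8*w^2*(-1 + I) + w*(15 - 64*I) + 120*I)/(w^2 - I*w + 30)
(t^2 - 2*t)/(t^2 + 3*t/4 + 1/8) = 8*t*(t - 2)/(8*t^2 + 6*t + 1)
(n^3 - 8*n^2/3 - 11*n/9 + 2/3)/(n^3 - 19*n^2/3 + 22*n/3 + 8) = (n - 1/3)/(n - 4)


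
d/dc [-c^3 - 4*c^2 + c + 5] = -3*c^2 - 8*c + 1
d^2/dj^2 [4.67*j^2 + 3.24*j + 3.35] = 9.34000000000000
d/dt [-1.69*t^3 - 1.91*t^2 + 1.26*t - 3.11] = -5.07*t^2 - 3.82*t + 1.26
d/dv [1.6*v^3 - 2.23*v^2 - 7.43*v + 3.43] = 4.8*v^2 - 4.46*v - 7.43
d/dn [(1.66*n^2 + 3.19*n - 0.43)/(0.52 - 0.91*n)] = (-1.5106*n^2 + 1.7264*n + 1.2675)/(0.8281*n^2 - 0.9464*n + 0.2704)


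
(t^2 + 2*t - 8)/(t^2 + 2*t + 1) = (t^2 + 2*t - 8)/(t^2 + 2*t + 1)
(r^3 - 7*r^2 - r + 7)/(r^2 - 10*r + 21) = (r^2 - 1)/(r - 3)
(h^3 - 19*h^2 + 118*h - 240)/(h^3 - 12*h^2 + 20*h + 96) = (h - 5)/(h + 2)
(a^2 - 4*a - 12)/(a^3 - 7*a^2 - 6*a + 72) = (a + 2)/(a^2 - a - 12)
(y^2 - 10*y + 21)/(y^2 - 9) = (y - 7)/(y + 3)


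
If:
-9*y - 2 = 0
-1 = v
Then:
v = -1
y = -2/9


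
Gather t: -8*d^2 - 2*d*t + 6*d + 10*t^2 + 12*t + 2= -8*d^2 + 6*d + 10*t^2 + t*(12 - 2*d) + 2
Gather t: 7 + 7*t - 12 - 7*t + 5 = 0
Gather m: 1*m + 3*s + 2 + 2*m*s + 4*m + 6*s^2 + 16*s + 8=m*(2*s + 5) + 6*s^2 + 19*s + 10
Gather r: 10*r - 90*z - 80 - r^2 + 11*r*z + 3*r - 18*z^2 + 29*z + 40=-r^2 + r*(11*z + 13) - 18*z^2 - 61*z - 40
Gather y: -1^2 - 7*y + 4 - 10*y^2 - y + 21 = -10*y^2 - 8*y + 24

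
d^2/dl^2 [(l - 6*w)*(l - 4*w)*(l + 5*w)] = 6*l - 10*w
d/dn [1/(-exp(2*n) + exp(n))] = (2*exp(n) - 1)*exp(-n)/(1 - exp(n))^2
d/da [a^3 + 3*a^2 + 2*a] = 3*a^2 + 6*a + 2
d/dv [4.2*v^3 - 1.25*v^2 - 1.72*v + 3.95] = 12.6*v^2 - 2.5*v - 1.72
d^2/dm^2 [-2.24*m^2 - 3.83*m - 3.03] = -4.48000000000000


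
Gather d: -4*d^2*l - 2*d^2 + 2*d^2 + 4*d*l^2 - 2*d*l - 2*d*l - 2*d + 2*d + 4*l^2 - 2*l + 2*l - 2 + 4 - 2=-4*d^2*l + d*(4*l^2 - 4*l) + 4*l^2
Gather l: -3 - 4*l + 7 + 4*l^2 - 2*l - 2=4*l^2 - 6*l + 2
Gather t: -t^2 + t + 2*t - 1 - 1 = -t^2 + 3*t - 2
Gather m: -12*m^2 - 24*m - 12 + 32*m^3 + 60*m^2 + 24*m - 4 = 32*m^3 + 48*m^2 - 16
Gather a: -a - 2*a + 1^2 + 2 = 3 - 3*a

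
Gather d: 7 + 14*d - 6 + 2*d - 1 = 16*d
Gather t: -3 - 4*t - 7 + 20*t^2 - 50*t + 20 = 20*t^2 - 54*t + 10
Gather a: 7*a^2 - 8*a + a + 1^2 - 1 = 7*a^2 - 7*a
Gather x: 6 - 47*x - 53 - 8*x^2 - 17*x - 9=-8*x^2 - 64*x - 56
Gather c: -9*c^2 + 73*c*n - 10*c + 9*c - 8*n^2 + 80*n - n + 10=-9*c^2 + c*(73*n - 1) - 8*n^2 + 79*n + 10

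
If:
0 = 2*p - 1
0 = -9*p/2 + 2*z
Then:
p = 1/2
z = 9/8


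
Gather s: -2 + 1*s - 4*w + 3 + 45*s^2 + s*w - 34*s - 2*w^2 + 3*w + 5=45*s^2 + s*(w - 33) - 2*w^2 - w + 6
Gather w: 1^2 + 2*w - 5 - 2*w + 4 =0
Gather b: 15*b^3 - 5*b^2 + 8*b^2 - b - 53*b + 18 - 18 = 15*b^3 + 3*b^2 - 54*b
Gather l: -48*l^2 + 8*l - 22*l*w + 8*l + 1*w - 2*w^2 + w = -48*l^2 + l*(16 - 22*w) - 2*w^2 + 2*w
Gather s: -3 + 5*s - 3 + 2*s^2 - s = 2*s^2 + 4*s - 6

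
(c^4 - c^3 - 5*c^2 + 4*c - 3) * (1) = c^4 - c^3 - 5*c^2 + 4*c - 3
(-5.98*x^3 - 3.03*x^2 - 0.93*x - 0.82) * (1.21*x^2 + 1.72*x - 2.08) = -7.2358*x^5 - 13.9519*x^4 + 6.1015*x^3 + 3.7106*x^2 + 0.524*x + 1.7056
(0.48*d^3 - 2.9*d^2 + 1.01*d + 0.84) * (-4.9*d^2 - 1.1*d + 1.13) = -2.352*d^5 + 13.682*d^4 - 1.2166*d^3 - 8.504*d^2 + 0.2173*d + 0.9492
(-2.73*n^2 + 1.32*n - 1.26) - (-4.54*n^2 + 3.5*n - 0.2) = 1.81*n^2 - 2.18*n - 1.06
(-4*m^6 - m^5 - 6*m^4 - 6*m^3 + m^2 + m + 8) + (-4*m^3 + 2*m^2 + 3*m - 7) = -4*m^6 - m^5 - 6*m^4 - 10*m^3 + 3*m^2 + 4*m + 1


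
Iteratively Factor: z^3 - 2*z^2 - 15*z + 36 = (z + 4)*(z^2 - 6*z + 9) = (z - 3)*(z + 4)*(z - 3)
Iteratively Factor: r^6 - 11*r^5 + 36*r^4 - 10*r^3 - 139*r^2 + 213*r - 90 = (r - 3)*(r^5 - 8*r^4 + 12*r^3 + 26*r^2 - 61*r + 30) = (r - 5)*(r - 3)*(r^4 - 3*r^3 - 3*r^2 + 11*r - 6) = (r - 5)*(r - 3)^2*(r^3 - 3*r + 2) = (r - 5)*(r - 3)^2*(r + 2)*(r^2 - 2*r + 1) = (r - 5)*(r - 3)^2*(r - 1)*(r + 2)*(r - 1)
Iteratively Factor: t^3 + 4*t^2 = (t)*(t^2 + 4*t) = t*(t + 4)*(t)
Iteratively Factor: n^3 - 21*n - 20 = (n + 1)*(n^2 - n - 20) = (n + 1)*(n + 4)*(n - 5)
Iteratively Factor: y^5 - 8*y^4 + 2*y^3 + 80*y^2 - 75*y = (y)*(y^4 - 8*y^3 + 2*y^2 + 80*y - 75) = y*(y - 1)*(y^3 - 7*y^2 - 5*y + 75) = y*(y - 5)*(y - 1)*(y^2 - 2*y - 15) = y*(y - 5)^2*(y - 1)*(y + 3)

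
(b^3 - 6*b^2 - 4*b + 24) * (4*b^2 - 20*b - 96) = 4*b^5 - 44*b^4 + 8*b^3 + 752*b^2 - 96*b - 2304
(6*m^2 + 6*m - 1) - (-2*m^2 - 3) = 8*m^2 + 6*m + 2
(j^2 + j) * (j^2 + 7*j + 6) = j^4 + 8*j^3 + 13*j^2 + 6*j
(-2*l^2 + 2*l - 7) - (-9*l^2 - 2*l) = 7*l^2 + 4*l - 7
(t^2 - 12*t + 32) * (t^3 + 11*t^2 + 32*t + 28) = t^5 - t^4 - 68*t^3 - 4*t^2 + 688*t + 896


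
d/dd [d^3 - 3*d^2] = 3*d*(d - 2)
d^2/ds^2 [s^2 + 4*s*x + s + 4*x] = 2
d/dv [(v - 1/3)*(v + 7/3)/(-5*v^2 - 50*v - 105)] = 8*(-9*v^2 - 49*v - 56)/(45*(v^4 + 20*v^3 + 142*v^2 + 420*v + 441))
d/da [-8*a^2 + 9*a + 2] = 9 - 16*a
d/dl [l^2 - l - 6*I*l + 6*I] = 2*l - 1 - 6*I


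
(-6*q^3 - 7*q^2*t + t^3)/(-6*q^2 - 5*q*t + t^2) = (6*q^2 + q*t - t^2)/(6*q - t)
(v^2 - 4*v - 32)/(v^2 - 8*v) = (v + 4)/v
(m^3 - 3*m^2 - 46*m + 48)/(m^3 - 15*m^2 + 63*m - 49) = (m^2 - 2*m - 48)/(m^2 - 14*m + 49)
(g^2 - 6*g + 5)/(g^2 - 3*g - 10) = (g - 1)/(g + 2)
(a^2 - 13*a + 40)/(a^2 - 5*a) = (a - 8)/a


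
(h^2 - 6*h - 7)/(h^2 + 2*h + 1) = (h - 7)/(h + 1)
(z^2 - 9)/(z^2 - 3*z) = (z + 3)/z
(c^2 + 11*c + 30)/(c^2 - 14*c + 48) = (c^2 + 11*c + 30)/(c^2 - 14*c + 48)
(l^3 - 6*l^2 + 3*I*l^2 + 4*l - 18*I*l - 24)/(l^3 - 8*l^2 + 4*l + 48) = (l^2 + 3*I*l + 4)/(l^2 - 2*l - 8)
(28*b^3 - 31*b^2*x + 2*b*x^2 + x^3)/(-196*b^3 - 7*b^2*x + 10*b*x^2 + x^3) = (-b + x)/(7*b + x)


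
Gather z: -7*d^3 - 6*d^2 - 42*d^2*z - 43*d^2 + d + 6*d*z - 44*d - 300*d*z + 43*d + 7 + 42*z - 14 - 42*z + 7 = -7*d^3 - 49*d^2 + z*(-42*d^2 - 294*d)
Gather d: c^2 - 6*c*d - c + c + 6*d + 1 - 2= c^2 + d*(6 - 6*c) - 1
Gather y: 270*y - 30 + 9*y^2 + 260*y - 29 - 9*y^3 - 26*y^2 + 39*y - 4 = -9*y^3 - 17*y^2 + 569*y - 63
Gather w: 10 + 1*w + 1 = w + 11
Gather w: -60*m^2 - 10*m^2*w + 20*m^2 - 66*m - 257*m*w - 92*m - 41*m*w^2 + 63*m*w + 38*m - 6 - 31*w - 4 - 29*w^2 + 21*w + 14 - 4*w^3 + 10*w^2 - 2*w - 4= -40*m^2 - 120*m - 4*w^3 + w^2*(-41*m - 19) + w*(-10*m^2 - 194*m - 12)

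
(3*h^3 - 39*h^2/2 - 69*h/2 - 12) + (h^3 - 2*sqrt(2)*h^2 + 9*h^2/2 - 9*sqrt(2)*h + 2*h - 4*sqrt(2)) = 4*h^3 - 15*h^2 - 2*sqrt(2)*h^2 - 65*h/2 - 9*sqrt(2)*h - 12 - 4*sqrt(2)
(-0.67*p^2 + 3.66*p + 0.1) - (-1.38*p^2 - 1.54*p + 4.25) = 0.71*p^2 + 5.2*p - 4.15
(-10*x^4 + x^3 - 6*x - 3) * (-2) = 20*x^4 - 2*x^3 + 12*x + 6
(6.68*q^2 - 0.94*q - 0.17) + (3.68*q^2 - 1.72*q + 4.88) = 10.36*q^2 - 2.66*q + 4.71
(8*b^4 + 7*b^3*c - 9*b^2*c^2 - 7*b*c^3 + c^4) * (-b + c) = -8*b^5 + b^4*c + 16*b^3*c^2 - 2*b^2*c^3 - 8*b*c^4 + c^5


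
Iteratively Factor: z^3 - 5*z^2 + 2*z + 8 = (z + 1)*(z^2 - 6*z + 8) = (z - 2)*(z + 1)*(z - 4)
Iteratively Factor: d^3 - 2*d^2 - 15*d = (d - 5)*(d^2 + 3*d) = (d - 5)*(d + 3)*(d)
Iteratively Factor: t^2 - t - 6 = (t + 2)*(t - 3)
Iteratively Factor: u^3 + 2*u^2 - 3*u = (u + 3)*(u^2 - u) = u*(u + 3)*(u - 1)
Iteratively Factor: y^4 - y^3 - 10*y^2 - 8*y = (y - 4)*(y^3 + 3*y^2 + 2*y) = (y - 4)*(y + 1)*(y^2 + 2*y) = (y - 4)*(y + 1)*(y + 2)*(y)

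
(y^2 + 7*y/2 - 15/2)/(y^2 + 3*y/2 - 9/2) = (y + 5)/(y + 3)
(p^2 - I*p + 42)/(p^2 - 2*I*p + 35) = (p + 6*I)/(p + 5*I)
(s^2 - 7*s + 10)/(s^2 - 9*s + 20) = (s - 2)/(s - 4)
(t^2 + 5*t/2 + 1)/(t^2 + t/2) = (t + 2)/t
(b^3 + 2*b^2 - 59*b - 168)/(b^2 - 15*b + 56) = (b^2 + 10*b + 21)/(b - 7)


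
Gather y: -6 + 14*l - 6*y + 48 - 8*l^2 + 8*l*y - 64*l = -8*l^2 - 50*l + y*(8*l - 6) + 42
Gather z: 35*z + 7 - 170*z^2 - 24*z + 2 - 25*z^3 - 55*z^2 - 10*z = -25*z^3 - 225*z^2 + z + 9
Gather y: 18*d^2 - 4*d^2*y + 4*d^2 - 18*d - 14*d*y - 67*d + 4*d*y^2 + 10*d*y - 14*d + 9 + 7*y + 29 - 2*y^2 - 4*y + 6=22*d^2 - 99*d + y^2*(4*d - 2) + y*(-4*d^2 - 4*d + 3) + 44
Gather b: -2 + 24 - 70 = -48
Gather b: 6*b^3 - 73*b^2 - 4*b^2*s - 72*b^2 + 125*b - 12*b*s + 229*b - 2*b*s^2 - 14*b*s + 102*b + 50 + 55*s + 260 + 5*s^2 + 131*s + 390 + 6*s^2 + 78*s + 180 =6*b^3 + b^2*(-4*s - 145) + b*(-2*s^2 - 26*s + 456) + 11*s^2 + 264*s + 880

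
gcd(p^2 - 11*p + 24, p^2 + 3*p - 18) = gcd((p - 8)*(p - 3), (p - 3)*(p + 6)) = p - 3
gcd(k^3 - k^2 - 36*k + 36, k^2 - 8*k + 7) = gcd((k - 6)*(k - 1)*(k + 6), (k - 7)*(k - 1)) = k - 1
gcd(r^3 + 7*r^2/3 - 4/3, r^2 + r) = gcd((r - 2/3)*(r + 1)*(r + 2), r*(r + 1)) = r + 1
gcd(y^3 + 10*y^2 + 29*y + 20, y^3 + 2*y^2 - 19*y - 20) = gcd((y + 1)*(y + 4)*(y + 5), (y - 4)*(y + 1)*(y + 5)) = y^2 + 6*y + 5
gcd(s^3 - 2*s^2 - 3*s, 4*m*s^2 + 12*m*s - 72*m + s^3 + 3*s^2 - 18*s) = s - 3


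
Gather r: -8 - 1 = -9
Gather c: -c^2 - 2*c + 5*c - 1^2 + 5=-c^2 + 3*c + 4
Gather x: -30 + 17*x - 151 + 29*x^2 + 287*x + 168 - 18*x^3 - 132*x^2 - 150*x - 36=-18*x^3 - 103*x^2 + 154*x - 49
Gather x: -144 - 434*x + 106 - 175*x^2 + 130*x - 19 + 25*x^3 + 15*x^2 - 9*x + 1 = 25*x^3 - 160*x^2 - 313*x - 56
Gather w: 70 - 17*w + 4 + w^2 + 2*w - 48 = w^2 - 15*w + 26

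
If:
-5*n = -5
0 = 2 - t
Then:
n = 1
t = 2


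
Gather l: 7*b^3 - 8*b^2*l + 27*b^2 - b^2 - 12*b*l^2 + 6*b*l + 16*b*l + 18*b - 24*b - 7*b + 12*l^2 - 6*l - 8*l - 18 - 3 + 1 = 7*b^3 + 26*b^2 - 13*b + l^2*(12 - 12*b) + l*(-8*b^2 + 22*b - 14) - 20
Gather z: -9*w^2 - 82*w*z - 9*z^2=-9*w^2 - 82*w*z - 9*z^2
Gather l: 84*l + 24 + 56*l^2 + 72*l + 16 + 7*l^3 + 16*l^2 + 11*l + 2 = 7*l^3 + 72*l^2 + 167*l + 42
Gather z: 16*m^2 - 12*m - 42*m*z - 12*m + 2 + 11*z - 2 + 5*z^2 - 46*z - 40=16*m^2 - 24*m + 5*z^2 + z*(-42*m - 35) - 40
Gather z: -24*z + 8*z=-16*z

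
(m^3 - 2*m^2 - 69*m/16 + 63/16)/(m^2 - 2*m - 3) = (m^2 + m - 21/16)/(m + 1)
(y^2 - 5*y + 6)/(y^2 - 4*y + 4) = (y - 3)/(y - 2)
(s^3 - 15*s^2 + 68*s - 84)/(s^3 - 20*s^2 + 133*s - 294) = (s - 2)/(s - 7)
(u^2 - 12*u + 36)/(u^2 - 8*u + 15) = (u^2 - 12*u + 36)/(u^2 - 8*u + 15)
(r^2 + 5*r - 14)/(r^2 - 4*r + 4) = (r + 7)/(r - 2)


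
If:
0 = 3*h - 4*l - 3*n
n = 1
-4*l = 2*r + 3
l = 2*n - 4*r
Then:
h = -11/21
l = -8/7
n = 1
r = 11/14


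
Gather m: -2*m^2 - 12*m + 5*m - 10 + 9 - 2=-2*m^2 - 7*m - 3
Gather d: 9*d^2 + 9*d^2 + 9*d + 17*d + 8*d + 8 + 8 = 18*d^2 + 34*d + 16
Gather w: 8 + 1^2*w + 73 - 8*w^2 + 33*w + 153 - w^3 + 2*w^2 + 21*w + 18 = -w^3 - 6*w^2 + 55*w + 252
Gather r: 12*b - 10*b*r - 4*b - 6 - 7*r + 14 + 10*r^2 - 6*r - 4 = 8*b + 10*r^2 + r*(-10*b - 13) + 4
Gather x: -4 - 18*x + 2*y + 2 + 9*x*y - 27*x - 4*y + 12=x*(9*y - 45) - 2*y + 10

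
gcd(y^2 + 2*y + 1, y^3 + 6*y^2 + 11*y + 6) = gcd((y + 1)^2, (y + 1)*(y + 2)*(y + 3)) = y + 1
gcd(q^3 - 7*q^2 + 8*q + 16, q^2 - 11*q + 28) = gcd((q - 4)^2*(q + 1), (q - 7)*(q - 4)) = q - 4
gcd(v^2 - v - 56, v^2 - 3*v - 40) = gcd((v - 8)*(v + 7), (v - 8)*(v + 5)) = v - 8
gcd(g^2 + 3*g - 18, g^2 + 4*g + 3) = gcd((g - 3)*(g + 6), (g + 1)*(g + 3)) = 1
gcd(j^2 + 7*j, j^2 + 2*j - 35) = j + 7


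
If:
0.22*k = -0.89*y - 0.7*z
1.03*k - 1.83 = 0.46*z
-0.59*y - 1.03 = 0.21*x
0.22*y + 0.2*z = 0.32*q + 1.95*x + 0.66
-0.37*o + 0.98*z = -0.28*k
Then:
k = 0.446601941747573*z + 1.77669902912621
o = 2.98661768564681*z + 1.34452899501443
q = 20.0048879716062 - 15.347255879007*z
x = 2.51989797773587*z - 3.6708639166368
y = -0.896912839533108*z - 0.439184029671648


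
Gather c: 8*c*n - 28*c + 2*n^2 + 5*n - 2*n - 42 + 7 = c*(8*n - 28) + 2*n^2 + 3*n - 35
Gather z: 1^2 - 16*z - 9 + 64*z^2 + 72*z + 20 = 64*z^2 + 56*z + 12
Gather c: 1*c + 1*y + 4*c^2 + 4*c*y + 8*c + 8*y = 4*c^2 + c*(4*y + 9) + 9*y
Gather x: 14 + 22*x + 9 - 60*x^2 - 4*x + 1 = -60*x^2 + 18*x + 24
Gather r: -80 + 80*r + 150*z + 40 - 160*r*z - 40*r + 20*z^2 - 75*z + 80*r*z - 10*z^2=r*(40 - 80*z) + 10*z^2 + 75*z - 40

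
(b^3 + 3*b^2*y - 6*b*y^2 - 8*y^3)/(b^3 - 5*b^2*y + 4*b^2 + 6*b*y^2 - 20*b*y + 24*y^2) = (-b^2 - 5*b*y - 4*y^2)/(-b^2 + 3*b*y - 4*b + 12*y)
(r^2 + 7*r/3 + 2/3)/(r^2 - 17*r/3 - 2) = (r + 2)/(r - 6)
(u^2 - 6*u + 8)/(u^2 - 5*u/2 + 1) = 2*(u - 4)/(2*u - 1)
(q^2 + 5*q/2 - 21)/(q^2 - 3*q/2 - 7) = (q + 6)/(q + 2)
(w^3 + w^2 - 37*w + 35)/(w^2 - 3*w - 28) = (-w^3 - w^2 + 37*w - 35)/(-w^2 + 3*w + 28)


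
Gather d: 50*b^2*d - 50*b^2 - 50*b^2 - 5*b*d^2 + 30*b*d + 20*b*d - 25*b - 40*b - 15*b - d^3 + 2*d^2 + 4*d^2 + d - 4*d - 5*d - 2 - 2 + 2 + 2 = -100*b^2 - 80*b - d^3 + d^2*(6 - 5*b) + d*(50*b^2 + 50*b - 8)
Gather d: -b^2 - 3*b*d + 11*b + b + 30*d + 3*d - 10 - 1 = -b^2 + 12*b + d*(33 - 3*b) - 11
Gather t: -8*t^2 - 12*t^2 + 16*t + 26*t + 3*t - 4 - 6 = -20*t^2 + 45*t - 10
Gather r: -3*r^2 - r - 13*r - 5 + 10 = -3*r^2 - 14*r + 5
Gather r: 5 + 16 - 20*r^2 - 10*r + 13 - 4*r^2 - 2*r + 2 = -24*r^2 - 12*r + 36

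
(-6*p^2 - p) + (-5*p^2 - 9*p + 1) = -11*p^2 - 10*p + 1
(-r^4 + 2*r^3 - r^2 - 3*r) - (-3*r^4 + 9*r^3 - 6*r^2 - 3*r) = 2*r^4 - 7*r^3 + 5*r^2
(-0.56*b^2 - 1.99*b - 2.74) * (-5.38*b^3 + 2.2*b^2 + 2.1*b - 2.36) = 3.0128*b^5 + 9.4742*b^4 + 9.1872*b^3 - 8.8854*b^2 - 1.0576*b + 6.4664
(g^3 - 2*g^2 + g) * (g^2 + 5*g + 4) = g^5 + 3*g^4 - 5*g^3 - 3*g^2 + 4*g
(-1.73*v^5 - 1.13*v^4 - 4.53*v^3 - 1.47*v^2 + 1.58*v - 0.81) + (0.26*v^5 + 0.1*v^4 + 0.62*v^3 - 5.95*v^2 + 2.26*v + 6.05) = -1.47*v^5 - 1.03*v^4 - 3.91*v^3 - 7.42*v^2 + 3.84*v + 5.24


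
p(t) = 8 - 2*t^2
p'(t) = -4*t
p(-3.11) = -11.34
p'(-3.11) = 12.44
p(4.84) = -38.85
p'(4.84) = -19.36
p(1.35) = 4.36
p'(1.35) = -5.40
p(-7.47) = -103.60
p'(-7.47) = 29.88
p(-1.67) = 2.42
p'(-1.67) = 6.68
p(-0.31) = 7.81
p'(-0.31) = 1.24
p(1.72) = 2.08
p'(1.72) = -6.88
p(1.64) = 2.62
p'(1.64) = -6.56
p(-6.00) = -64.00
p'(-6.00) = 24.00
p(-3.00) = -10.00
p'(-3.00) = 12.00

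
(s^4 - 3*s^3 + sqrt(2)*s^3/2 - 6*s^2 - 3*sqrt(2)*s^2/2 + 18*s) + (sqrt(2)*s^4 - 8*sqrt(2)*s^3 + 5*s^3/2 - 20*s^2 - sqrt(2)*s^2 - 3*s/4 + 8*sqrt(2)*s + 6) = s^4 + sqrt(2)*s^4 - 15*sqrt(2)*s^3/2 - s^3/2 - 26*s^2 - 5*sqrt(2)*s^2/2 + 8*sqrt(2)*s + 69*s/4 + 6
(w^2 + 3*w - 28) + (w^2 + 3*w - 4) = 2*w^2 + 6*w - 32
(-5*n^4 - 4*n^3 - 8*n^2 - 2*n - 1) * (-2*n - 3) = 10*n^5 + 23*n^4 + 28*n^3 + 28*n^2 + 8*n + 3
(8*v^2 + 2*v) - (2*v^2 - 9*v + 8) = 6*v^2 + 11*v - 8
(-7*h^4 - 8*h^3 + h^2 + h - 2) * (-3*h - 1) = 21*h^5 + 31*h^4 + 5*h^3 - 4*h^2 + 5*h + 2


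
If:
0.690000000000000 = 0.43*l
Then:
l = 1.60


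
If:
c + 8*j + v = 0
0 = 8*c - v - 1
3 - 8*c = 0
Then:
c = 3/8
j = -19/64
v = 2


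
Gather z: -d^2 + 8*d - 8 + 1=-d^2 + 8*d - 7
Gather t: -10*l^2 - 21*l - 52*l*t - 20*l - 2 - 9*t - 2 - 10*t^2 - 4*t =-10*l^2 - 41*l - 10*t^2 + t*(-52*l - 13) - 4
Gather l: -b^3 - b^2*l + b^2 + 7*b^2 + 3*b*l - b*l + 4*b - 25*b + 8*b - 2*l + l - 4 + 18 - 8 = -b^3 + 8*b^2 - 13*b + l*(-b^2 + 2*b - 1) + 6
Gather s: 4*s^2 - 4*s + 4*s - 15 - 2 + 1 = 4*s^2 - 16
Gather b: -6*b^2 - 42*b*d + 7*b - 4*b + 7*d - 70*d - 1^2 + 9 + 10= -6*b^2 + b*(3 - 42*d) - 63*d + 18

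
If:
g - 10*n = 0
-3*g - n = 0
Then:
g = 0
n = 0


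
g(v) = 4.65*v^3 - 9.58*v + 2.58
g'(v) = 13.95*v^2 - 9.58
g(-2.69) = -62.16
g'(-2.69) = 91.36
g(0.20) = 0.70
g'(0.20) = -9.02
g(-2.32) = -33.26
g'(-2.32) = 65.50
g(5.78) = 845.13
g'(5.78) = 456.47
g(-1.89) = -10.71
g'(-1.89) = 40.25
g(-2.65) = -58.57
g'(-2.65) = 88.38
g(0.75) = -2.64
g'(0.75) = -1.73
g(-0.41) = 6.19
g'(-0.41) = -7.24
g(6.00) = 949.50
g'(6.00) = 492.62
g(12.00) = 7922.82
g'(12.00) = 1999.22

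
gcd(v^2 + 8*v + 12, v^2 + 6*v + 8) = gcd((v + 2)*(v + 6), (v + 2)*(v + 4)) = v + 2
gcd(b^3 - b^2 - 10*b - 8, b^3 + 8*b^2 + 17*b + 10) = b^2 + 3*b + 2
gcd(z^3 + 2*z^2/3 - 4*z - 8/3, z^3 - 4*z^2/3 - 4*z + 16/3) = z^2 - 4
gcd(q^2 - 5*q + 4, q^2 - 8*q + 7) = q - 1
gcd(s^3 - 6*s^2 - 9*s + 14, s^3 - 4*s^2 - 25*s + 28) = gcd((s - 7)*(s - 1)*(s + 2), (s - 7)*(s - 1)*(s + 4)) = s^2 - 8*s + 7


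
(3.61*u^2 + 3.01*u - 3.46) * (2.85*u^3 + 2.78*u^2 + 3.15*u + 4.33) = 10.2885*u^5 + 18.6143*u^4 + 9.8783*u^3 + 15.494*u^2 + 2.1343*u - 14.9818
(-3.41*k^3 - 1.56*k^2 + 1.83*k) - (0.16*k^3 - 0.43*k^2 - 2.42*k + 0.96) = -3.57*k^3 - 1.13*k^2 + 4.25*k - 0.96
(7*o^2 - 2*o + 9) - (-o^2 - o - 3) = 8*o^2 - o + 12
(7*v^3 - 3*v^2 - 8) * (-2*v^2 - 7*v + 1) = -14*v^5 - 43*v^4 + 28*v^3 + 13*v^2 + 56*v - 8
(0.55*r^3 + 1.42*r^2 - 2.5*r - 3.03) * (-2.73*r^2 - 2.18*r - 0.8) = -1.5015*r^5 - 5.0756*r^4 + 3.2894*r^3 + 12.5859*r^2 + 8.6054*r + 2.424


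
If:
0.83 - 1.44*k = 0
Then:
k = 0.58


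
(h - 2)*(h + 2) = h^2 - 4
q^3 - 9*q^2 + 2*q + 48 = (q - 8)*(q - 3)*(q + 2)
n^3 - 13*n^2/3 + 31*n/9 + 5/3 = (n - 3)*(n - 5/3)*(n + 1/3)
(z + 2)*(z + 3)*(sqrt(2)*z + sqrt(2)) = sqrt(2)*z^3 + 6*sqrt(2)*z^2 + 11*sqrt(2)*z + 6*sqrt(2)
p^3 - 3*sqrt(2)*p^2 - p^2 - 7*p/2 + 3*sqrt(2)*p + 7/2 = (p - 1)*(p - 7*sqrt(2)/2)*(p + sqrt(2)/2)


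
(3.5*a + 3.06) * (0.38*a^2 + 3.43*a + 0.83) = 1.33*a^3 + 13.1678*a^2 + 13.4008*a + 2.5398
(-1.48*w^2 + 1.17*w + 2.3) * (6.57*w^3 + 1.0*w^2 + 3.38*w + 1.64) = -9.7236*w^5 + 6.2069*w^4 + 11.2786*w^3 + 3.8274*w^2 + 9.6928*w + 3.772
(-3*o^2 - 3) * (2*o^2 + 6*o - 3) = -6*o^4 - 18*o^3 + 3*o^2 - 18*o + 9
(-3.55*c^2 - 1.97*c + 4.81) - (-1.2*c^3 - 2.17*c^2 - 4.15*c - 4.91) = 1.2*c^3 - 1.38*c^2 + 2.18*c + 9.72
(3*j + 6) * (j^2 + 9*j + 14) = 3*j^3 + 33*j^2 + 96*j + 84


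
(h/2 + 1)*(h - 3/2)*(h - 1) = h^3/2 - h^2/4 - 7*h/4 + 3/2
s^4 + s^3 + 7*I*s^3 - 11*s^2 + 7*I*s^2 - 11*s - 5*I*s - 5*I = (s + I)*(s + 5*I)*(-I*s + 1)*(I*s + I)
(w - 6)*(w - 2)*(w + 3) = w^3 - 5*w^2 - 12*w + 36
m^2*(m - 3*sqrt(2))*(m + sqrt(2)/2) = m^4 - 5*sqrt(2)*m^3/2 - 3*m^2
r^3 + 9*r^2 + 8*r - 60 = (r - 2)*(r + 5)*(r + 6)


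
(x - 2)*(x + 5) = x^2 + 3*x - 10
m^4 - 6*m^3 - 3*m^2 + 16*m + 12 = (m - 6)*(m - 2)*(m + 1)^2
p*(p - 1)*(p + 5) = p^3 + 4*p^2 - 5*p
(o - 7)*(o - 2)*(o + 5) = o^3 - 4*o^2 - 31*o + 70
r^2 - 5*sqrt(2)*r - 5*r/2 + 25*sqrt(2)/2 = (r - 5/2)*(r - 5*sqrt(2))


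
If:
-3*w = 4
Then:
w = -4/3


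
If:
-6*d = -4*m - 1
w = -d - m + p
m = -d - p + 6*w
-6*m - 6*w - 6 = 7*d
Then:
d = -39/220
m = -227/440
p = -427/440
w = -61/220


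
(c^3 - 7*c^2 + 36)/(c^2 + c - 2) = (c^2 - 9*c + 18)/(c - 1)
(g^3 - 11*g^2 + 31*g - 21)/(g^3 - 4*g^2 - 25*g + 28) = (g - 3)/(g + 4)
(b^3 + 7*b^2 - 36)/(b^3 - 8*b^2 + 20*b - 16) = (b^2 + 9*b + 18)/(b^2 - 6*b + 8)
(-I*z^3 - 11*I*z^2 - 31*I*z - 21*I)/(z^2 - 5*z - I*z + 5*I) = I*(-z^3 - 11*z^2 - 31*z - 21)/(z^2 - 5*z - I*z + 5*I)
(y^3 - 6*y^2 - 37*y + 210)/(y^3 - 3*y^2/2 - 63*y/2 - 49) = 2*(y^2 + y - 30)/(2*y^2 + 11*y + 14)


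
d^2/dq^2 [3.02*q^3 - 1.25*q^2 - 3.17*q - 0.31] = 18.12*q - 2.5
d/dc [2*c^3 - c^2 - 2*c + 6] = 6*c^2 - 2*c - 2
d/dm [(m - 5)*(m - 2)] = 2*m - 7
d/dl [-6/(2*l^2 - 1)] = 24*l/(2*l^2 - 1)^2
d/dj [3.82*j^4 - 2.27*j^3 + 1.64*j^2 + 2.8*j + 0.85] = 15.28*j^3 - 6.81*j^2 + 3.28*j + 2.8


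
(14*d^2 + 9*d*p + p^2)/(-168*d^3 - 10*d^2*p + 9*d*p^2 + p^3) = (2*d + p)/(-24*d^2 + 2*d*p + p^2)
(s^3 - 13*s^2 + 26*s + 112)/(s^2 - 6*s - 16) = s - 7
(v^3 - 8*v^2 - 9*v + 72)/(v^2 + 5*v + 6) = (v^2 - 11*v + 24)/(v + 2)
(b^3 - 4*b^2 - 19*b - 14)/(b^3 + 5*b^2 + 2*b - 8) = (b^2 - 6*b - 7)/(b^2 + 3*b - 4)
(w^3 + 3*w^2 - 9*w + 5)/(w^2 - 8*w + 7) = (w^2 + 4*w - 5)/(w - 7)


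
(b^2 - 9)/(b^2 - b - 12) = (b - 3)/(b - 4)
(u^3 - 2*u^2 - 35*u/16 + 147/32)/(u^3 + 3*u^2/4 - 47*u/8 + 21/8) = (8*u^2 - 2*u - 21)/(4*(2*u^2 + 5*u - 3))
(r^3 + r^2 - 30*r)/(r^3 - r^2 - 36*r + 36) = r*(r - 5)/(r^2 - 7*r + 6)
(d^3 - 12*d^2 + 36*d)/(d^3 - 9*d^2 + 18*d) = (d - 6)/(d - 3)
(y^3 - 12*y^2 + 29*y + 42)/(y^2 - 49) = (y^2 - 5*y - 6)/(y + 7)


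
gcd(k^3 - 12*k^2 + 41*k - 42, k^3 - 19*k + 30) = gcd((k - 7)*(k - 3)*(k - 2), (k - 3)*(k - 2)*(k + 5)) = k^2 - 5*k + 6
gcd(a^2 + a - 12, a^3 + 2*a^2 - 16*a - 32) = a + 4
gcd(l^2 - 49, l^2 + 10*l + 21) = l + 7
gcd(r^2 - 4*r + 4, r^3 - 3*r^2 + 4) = r^2 - 4*r + 4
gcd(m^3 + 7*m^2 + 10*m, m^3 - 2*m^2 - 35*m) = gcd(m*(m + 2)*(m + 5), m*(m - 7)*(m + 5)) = m^2 + 5*m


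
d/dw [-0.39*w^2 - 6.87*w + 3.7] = -0.78*w - 6.87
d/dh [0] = 0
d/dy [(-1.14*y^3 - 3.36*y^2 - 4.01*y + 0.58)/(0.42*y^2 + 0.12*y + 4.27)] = (-0.4788*y^4 - 0.2736*y^3 - 13.3224*y^2 - 29.1816*y - 17.1923)/(0.1764*y^4 + 0.1008*y^3 + 3.6012*y^2 + 1.0248*y + 18.2329)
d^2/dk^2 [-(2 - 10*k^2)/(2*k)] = -2/k^3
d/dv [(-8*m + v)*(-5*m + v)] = -13*m + 2*v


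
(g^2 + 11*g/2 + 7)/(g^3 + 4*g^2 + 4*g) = (g + 7/2)/(g*(g + 2))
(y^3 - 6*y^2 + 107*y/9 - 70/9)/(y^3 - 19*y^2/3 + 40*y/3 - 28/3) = (y - 5/3)/(y - 2)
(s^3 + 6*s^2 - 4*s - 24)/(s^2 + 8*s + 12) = s - 2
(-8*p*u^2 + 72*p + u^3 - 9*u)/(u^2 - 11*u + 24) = (-8*p*u - 24*p + u^2 + 3*u)/(u - 8)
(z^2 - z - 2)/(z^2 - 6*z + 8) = (z + 1)/(z - 4)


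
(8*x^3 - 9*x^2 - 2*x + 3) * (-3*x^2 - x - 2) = -24*x^5 + 19*x^4 - x^3 + 11*x^2 + x - 6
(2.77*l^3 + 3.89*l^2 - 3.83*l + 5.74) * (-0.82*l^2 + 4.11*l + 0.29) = -2.2714*l^5 + 8.1949*l^4 + 19.9318*l^3 - 19.32*l^2 + 22.4807*l + 1.6646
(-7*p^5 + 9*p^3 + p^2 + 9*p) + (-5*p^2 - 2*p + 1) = -7*p^5 + 9*p^3 - 4*p^2 + 7*p + 1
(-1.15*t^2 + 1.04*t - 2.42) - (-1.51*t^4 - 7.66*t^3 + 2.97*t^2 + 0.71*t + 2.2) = 1.51*t^4 + 7.66*t^3 - 4.12*t^2 + 0.33*t - 4.62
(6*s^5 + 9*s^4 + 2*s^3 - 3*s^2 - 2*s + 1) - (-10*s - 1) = 6*s^5 + 9*s^4 + 2*s^3 - 3*s^2 + 8*s + 2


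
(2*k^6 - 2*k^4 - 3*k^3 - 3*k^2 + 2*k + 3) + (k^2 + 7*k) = 2*k^6 - 2*k^4 - 3*k^3 - 2*k^2 + 9*k + 3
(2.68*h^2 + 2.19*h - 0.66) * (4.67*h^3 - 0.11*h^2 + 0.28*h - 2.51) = 12.5156*h^5 + 9.9325*h^4 - 2.5727*h^3 - 6.041*h^2 - 5.6817*h + 1.6566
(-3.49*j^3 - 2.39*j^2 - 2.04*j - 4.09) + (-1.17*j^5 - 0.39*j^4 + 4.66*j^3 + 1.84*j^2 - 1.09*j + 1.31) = -1.17*j^5 - 0.39*j^4 + 1.17*j^3 - 0.55*j^2 - 3.13*j - 2.78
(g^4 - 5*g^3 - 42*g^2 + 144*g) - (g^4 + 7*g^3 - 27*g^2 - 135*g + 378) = -12*g^3 - 15*g^2 + 279*g - 378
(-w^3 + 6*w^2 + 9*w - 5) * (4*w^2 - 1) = -4*w^5 + 24*w^4 + 37*w^3 - 26*w^2 - 9*w + 5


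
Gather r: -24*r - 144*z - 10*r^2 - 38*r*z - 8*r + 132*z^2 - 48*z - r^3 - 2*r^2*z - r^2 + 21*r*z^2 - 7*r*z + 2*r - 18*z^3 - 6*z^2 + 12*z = -r^3 + r^2*(-2*z - 11) + r*(21*z^2 - 45*z - 30) - 18*z^3 + 126*z^2 - 180*z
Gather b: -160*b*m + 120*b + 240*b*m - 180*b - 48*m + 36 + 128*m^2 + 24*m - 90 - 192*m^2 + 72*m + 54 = b*(80*m - 60) - 64*m^2 + 48*m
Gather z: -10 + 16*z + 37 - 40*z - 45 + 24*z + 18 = 0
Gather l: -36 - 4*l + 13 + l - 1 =-3*l - 24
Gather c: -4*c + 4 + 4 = 8 - 4*c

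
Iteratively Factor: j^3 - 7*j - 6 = (j + 1)*(j^2 - j - 6) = (j + 1)*(j + 2)*(j - 3)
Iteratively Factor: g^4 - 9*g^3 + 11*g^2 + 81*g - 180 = (g + 3)*(g^3 - 12*g^2 + 47*g - 60) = (g - 5)*(g + 3)*(g^2 - 7*g + 12) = (g - 5)*(g - 3)*(g + 3)*(g - 4)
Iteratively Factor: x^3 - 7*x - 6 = (x + 1)*(x^2 - x - 6) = (x + 1)*(x + 2)*(x - 3)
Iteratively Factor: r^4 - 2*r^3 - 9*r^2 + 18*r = (r)*(r^3 - 2*r^2 - 9*r + 18) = r*(r - 3)*(r^2 + r - 6) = r*(r - 3)*(r - 2)*(r + 3)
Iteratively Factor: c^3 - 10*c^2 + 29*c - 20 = (c - 4)*(c^2 - 6*c + 5) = (c - 4)*(c - 1)*(c - 5)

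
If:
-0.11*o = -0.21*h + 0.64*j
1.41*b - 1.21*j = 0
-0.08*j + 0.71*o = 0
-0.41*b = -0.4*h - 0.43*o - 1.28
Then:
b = -1.17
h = -4.23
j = -1.36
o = -0.15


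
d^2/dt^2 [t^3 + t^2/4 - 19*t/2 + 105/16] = 6*t + 1/2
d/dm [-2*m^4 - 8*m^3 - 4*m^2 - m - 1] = -8*m^3 - 24*m^2 - 8*m - 1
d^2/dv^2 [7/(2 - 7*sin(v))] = 49*(7*sin(v)^2 + 2*sin(v) - 14)/(7*sin(v) - 2)^3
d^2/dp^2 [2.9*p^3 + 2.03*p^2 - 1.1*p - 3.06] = 17.4*p + 4.06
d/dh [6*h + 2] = 6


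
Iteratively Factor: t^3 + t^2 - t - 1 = (t + 1)*(t^2 - 1) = (t - 1)*(t + 1)*(t + 1)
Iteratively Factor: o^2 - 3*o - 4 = (o - 4)*(o + 1)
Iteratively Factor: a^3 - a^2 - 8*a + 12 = (a + 3)*(a^2 - 4*a + 4) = (a - 2)*(a + 3)*(a - 2)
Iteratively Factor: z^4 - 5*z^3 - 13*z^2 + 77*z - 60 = (z - 3)*(z^3 - 2*z^2 - 19*z + 20) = (z - 3)*(z + 4)*(z^2 - 6*z + 5) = (z - 5)*(z - 3)*(z + 4)*(z - 1)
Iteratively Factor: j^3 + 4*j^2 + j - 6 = (j + 3)*(j^2 + j - 2) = (j + 2)*(j + 3)*(j - 1)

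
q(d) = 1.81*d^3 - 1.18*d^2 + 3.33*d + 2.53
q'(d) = 5.43*d^2 - 2.36*d + 3.33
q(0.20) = 3.16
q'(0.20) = 3.08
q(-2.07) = -25.47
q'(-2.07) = 31.48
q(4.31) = 139.88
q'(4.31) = 94.03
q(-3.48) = -99.63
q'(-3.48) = 77.30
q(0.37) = 3.69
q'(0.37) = 3.20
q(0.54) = 4.27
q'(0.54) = 3.64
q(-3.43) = -95.81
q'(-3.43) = 75.31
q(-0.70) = -1.00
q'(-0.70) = 7.64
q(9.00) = 1256.41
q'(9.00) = 421.92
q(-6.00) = -450.89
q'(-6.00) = 212.97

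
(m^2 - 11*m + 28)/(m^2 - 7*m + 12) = (m - 7)/(m - 3)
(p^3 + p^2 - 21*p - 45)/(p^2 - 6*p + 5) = (p^2 + 6*p + 9)/(p - 1)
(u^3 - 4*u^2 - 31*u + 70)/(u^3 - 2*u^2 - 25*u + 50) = (u - 7)/(u - 5)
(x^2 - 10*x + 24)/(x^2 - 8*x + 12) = (x - 4)/(x - 2)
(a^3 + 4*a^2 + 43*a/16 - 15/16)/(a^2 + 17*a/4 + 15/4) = a - 1/4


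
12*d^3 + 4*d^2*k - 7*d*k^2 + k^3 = (-6*d + k)*(-2*d + k)*(d + k)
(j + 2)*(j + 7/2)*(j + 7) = j^3 + 25*j^2/2 + 91*j/2 + 49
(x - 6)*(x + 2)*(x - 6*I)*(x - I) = x^4 - 4*x^3 - 7*I*x^3 - 18*x^2 + 28*I*x^2 + 24*x + 84*I*x + 72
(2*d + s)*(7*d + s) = 14*d^2 + 9*d*s + s^2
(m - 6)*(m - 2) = m^2 - 8*m + 12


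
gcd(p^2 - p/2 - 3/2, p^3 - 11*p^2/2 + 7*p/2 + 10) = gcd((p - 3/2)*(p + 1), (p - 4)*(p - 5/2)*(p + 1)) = p + 1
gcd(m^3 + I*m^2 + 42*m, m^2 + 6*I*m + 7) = m + 7*I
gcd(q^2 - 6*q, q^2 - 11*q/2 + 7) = 1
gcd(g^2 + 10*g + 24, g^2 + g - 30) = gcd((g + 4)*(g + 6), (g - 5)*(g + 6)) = g + 6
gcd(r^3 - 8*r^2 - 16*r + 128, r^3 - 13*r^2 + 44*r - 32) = r^2 - 12*r + 32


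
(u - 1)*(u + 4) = u^2 + 3*u - 4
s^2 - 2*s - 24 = (s - 6)*(s + 4)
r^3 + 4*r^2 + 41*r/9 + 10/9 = (r + 1/3)*(r + 5/3)*(r + 2)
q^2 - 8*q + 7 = (q - 7)*(q - 1)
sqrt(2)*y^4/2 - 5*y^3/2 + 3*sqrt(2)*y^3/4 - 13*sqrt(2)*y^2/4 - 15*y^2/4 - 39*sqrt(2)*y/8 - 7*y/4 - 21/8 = (y + 3/2)*(y - 7*sqrt(2)/2)*(y + sqrt(2)/2)*(sqrt(2)*y/2 + 1/2)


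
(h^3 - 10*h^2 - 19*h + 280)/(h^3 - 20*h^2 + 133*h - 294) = (h^2 - 3*h - 40)/(h^2 - 13*h + 42)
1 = 1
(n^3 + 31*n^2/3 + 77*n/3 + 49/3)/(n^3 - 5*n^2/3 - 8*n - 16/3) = (3*n^2 + 28*n + 49)/(3*n^2 - 8*n - 16)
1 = 1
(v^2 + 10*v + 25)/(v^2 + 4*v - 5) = (v + 5)/(v - 1)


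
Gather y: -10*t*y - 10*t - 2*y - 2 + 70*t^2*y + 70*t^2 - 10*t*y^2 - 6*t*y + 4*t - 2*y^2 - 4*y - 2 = 70*t^2 - 6*t + y^2*(-10*t - 2) + y*(70*t^2 - 16*t - 6) - 4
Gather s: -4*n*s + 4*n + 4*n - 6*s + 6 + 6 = 8*n + s*(-4*n - 6) + 12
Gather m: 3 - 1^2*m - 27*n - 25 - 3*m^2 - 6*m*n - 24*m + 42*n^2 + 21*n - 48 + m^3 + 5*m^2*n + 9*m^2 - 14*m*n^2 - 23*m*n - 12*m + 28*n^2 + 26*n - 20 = m^3 + m^2*(5*n + 6) + m*(-14*n^2 - 29*n - 37) + 70*n^2 + 20*n - 90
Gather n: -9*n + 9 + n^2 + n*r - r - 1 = n^2 + n*(r - 9) - r + 8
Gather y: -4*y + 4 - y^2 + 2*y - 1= -y^2 - 2*y + 3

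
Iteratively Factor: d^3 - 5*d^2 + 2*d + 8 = (d - 2)*(d^2 - 3*d - 4) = (d - 2)*(d + 1)*(d - 4)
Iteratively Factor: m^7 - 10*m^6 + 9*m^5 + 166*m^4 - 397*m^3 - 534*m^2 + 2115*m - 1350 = (m - 1)*(m^6 - 9*m^5 + 166*m^3 - 231*m^2 - 765*m + 1350) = (m - 1)*(m + 3)*(m^5 - 12*m^4 + 36*m^3 + 58*m^2 - 405*m + 450) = (m - 1)*(m + 3)^2*(m^4 - 15*m^3 + 81*m^2 - 185*m + 150) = (m - 5)*(m - 1)*(m + 3)^2*(m^3 - 10*m^2 + 31*m - 30) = (m - 5)*(m - 3)*(m - 1)*(m + 3)^2*(m^2 - 7*m + 10) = (m - 5)*(m - 3)*(m - 2)*(m - 1)*(m + 3)^2*(m - 5)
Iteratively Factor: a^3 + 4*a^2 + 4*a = (a + 2)*(a^2 + 2*a) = (a + 2)^2*(a)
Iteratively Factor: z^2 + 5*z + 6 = (z + 2)*(z + 3)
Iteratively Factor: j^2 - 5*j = (j - 5)*(j)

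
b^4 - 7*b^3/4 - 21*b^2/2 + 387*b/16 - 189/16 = (b - 3)*(b - 3/2)*(b - 3/4)*(b + 7/2)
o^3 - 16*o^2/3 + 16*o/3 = o*(o - 4)*(o - 4/3)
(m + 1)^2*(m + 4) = m^3 + 6*m^2 + 9*m + 4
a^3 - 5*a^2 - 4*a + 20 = (a - 5)*(a - 2)*(a + 2)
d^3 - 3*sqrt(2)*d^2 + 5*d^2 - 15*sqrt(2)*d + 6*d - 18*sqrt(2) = (d + 2)*(d + 3)*(d - 3*sqrt(2))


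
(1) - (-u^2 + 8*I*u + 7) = u^2 - 8*I*u - 6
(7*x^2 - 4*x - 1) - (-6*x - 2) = 7*x^2 + 2*x + 1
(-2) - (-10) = 8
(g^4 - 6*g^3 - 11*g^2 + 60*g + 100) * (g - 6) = g^5 - 12*g^4 + 25*g^3 + 126*g^2 - 260*g - 600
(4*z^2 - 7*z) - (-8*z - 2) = 4*z^2 + z + 2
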